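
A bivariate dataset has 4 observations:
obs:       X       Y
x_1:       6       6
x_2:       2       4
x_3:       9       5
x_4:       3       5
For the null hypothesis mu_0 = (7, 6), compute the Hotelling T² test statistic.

Step 1 — sample mean vector:
  mean(X) = (6 + 2 + 9 + 3) / 4 = 20/4 = 5
  mean(Y) = (6 + 4 + 5 + 5) / 4 = 20/4 = 5
  x̄ = (5, 5),  deviation x̄ - mu_0 = (5, 5) - (7, 6) = (-2, -1).

Step 2 — sample covariance matrix, S[i,j] = (1/(n-1)) · Σ_k (x_{k,i} - mean_i) · (x_{k,j} - mean_j), divisor n-1 = 3:
  S[X,X] = ((1)·(1) + (-3)·(-3) + (4)·(4) + (-2)·(-2)) / 3 = 30/3 = 10
  S[X,Y] = ((1)·(1) + (-3)·(-1) + (4)·(0) + (-2)·(0)) / 3 = 4/3 = 1.3333
  S[Y,Y] = ((1)·(1) + (-1)·(-1) + (0)·(0) + (0)·(0)) / 3 = 2/3 = 0.6667
  S = [[10, 1.3333],
 [1.3333, 0.6667]].

Step 3 — invert S. det(S) = 10·0.6667 - (1.3333)² = 4.8889.
  S^{-1} = (1/det) · [[d, -b], [-b, a]] = [[0.1364, -0.2727],
 [-0.2727, 2.0455]].

Step 4 — quadratic form (x̄ - mu_0)^T · S^{-1} · (x̄ - mu_0):
  S^{-1} · (x̄ - mu_0) = (0, -1.5),
  (x̄ - mu_0)^T · [...] = (-2)·(0) + (-1)·(-1.5) = 1.5.

Step 5 — scale by n: T² = 4 · 1.5 = 6.

T² ≈ 6


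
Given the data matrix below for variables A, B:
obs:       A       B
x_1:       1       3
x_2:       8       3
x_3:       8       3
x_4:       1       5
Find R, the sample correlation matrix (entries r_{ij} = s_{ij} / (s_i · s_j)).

Step 1 — column means:
  mean(A) = (1 + 8 + 8 + 1) / 4 = 18/4 = 4.5
  mean(B) = (3 + 3 + 3 + 5) / 4 = 14/4 = 3.5

Step 2 — sample variances and covariances s[i,j] = (1/(n-1)) · Σ_k (x_{k,i} - mean_i) · (x_{k,j} - mean_j), with n-1 = 3:
  s[A,A] = ((-3.5)·(-3.5) + (3.5)·(3.5) + (3.5)·(3.5) + (-3.5)·(-3.5)) / 3 = 49/3 = 16.3333
  s[A,B] = ((-3.5)·(-0.5) + (3.5)·(-0.5) + (3.5)·(-0.5) + (-3.5)·(1.5)) / 3 = -7/3 = -2.3333
  s[B,B] = ((-0.5)·(-0.5) + (-0.5)·(-0.5) + (-0.5)·(-0.5) + (1.5)·(1.5)) / 3 = 3/3 = 1
  Sample standard deviations s_i = √(s[i,i]):
  s(A) = √(16.3333) = 4.0415
  s(B) = √(1) = 1

Step 3 — r_{ij} = s_{ij} / (s_i · s_j):
  r[A,A] = 1 (diagonal).
  r[A,B] = -2.3333 / (4.0415 · 1) = -2.3333 / 4.0415 = -0.5774
  r[B,B] = 1 (diagonal).

R is symmetric with unit diagonal. Assembling:

R = [[1, -0.5774],
 [-0.5774, 1]]


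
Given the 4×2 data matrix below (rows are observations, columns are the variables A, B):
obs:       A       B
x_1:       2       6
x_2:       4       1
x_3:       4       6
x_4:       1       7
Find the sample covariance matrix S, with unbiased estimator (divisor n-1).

Step 1 — column means:
  mean(A) = (2 + 4 + 4 + 1) / 4 = 11/4 = 2.75
  mean(B) = (6 + 1 + 6 + 7) / 4 = 20/4 = 5

Step 2 — sample covariance S[i,j] = (1/(n-1)) · Σ_k (x_{k,i} - mean_i) · (x_{k,j} - mean_j), with n-1 = 3.
  S[A,A] = ((-0.75)·(-0.75) + (1.25)·(1.25) + (1.25)·(1.25) + (-1.75)·(-1.75)) / 3 = 6.75/3 = 2.25
  S[A,B] = ((-0.75)·(1) + (1.25)·(-4) + (1.25)·(1) + (-1.75)·(2)) / 3 = -8/3 = -2.6667
  S[B,B] = ((1)·(1) + (-4)·(-4) + (1)·(1) + (2)·(2)) / 3 = 22/3 = 7.3333

S is symmetric (S[j,i] = S[i,j]). Assembling:

S = [[2.25, -2.6667],
 [-2.6667, 7.3333]]


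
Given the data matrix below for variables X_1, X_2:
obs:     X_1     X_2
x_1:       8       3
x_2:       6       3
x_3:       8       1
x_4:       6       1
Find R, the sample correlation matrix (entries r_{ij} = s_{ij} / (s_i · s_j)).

Step 1 — column means:
  mean(X_1) = (8 + 6 + 8 + 6) / 4 = 28/4 = 7
  mean(X_2) = (3 + 3 + 1 + 1) / 4 = 8/4 = 2

Step 2 — sample variances and covariances s[i,j] = (1/(n-1)) · Σ_k (x_{k,i} - mean_i) · (x_{k,j} - mean_j), with n-1 = 3:
  s[X_1,X_1] = ((1)·(1) + (-1)·(-1) + (1)·(1) + (-1)·(-1)) / 3 = 4/3 = 1.3333
  s[X_1,X_2] = ((1)·(1) + (-1)·(1) + (1)·(-1) + (-1)·(-1)) / 3 = 0/3 = 0
  s[X_2,X_2] = ((1)·(1) + (1)·(1) + (-1)·(-1) + (-1)·(-1)) / 3 = 4/3 = 1.3333
  Sample standard deviations s_i = √(s[i,i]):
  s(X_1) = √(1.3333) = 1.1547
  s(X_2) = √(1.3333) = 1.1547

Step 3 — r_{ij} = s_{ij} / (s_i · s_j):
  r[X_1,X_1] = 1 (diagonal).
  r[X_1,X_2] = 0 / (1.1547 · 1.1547) = 0 / 1.3333 = 0
  r[X_2,X_2] = 1 (diagonal).

R is symmetric with unit diagonal. Assembling:

R = [[1, 0],
 [0, 1]]


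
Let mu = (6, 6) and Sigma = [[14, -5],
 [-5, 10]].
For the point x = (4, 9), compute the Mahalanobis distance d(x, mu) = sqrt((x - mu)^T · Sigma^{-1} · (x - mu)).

Step 1 — centre the observation: (x - mu) = (-2, 3).

Step 2 — invert Sigma. det(Sigma) = 14·10 - (-5)² = 115.
  Sigma^{-1} = (1/det) · [[d, -b], [-b, a]] = [[0.087, 0.0435],
 [0.0435, 0.1217]].

Step 3 — form the quadratic (x - mu)^T · Sigma^{-1} · (x - mu):
  Sigma^{-1} · (x - mu) = (-0.0435, 0.2783).
  (x - mu)^T · [Sigma^{-1} · (x - mu)] = (-2)·(-0.0435) + (3)·(0.2783) = 0.9217.

Step 4 — take square root: d = √(0.9217) ≈ 0.9601.

d(x, mu) = √(0.9217) ≈ 0.9601


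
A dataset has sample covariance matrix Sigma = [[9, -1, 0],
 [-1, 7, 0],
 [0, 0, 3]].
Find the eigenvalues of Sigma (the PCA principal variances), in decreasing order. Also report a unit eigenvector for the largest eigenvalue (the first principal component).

Step 1 — characteristic polynomial p(λ) = det(λI - Sigma) = λ³ - tr·λ² + c_1·λ - det, where tr = trace, c_1 = sum of the principal 2×2 minors, det = det(Sigma):
  tr = 9 + 7 + 3 = 19,
  c_1 = (9·7 - (-1)²) + (9·3 - (0)²) + (7·3 - (0)²) = 62 + 27 + 21 = 110,
  det = 9·(7·3 - (0)²) - (-1)·((-1)·3 - (0)·(0)) + (0)·((-1)·(0) - 7·(0)) = 9·(21) - (-1)·(-3) + (0)·(0) = 186.
  So p(λ) = λ³ - 19λ² + 110λ - 186.
Step 2 — look for an integer root (rational root theorem: any rational root is an integer divisor of 186). Testing λ = 3:
  p(3) = 27 - 171 + 330 - 186 = 0  ✓
  Dividing out (λ - 3): p(λ) = (λ - 3)(λ² - 16λ + 62).
Step 3 — remaining eigenvalues from the quadratic λ² - 16λ + 62 = 0:
  Δ = 16² - 4·62 = 256 - 248 = 8,  λ = (16 ± √8)/2 = (16 ± 2.8284)/2 ≈ 9.4142 or 6.5858.
  Sorted: λ_1 = 9.4142,  λ_2 = 6.5858,  λ_3 = 3  (check: sum = 19 = tr ✓).

Step 4 — unit eigenvector for λ_1 ≈ 9.4142: v spans the null space of (Sigma - λ_1 I), whose rows are
  r_1 = (-0.4142, -1, 0),  r_2 = (-1, -2.4142, 0),  r_3 = (0, 0, -6.4142).
  v is orthogonal to every row, so take v ∝ r_1 × r_3 = ((-1)·(-6.4142) - (0)·(0), (0)·(0) - (-0.4142)·(-6.4142), (-0.4142)·(0) - (-1)·(0)) ≈ (6.4142, -2.6569, 0).
  Let u = (6.4142, -2.6569, 0).
  ||u|| = √((6.4142)² + (-2.6569)² + (0)²) = √(48.201) ≈ 6.9427,  v_1 = u/||u|| ≈ (0.9239, -0.3827, 0) (||v_1|| = 1).

λ_1 = 9.4142,  λ_2 = 6.5858,  λ_3 = 3;  v_1 ≈ (0.9239, -0.3827, 0)


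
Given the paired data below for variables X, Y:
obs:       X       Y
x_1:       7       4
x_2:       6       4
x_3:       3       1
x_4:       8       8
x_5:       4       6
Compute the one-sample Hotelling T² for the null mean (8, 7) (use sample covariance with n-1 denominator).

Step 1 — sample mean vector:
  mean(X) = (7 + 6 + 3 + 8 + 4) / 5 = 28/5 = 5.6
  mean(Y) = (4 + 4 + 1 + 8 + 6) / 5 = 23/5 = 4.6
  x̄ = (5.6, 4.6),  deviation x̄ - mu_0 = (5.6, 4.6) - (8, 7) = (-2.4, -2.4).

Step 2 — sample covariance matrix, S[i,j] = (1/(n-1)) · Σ_k (x_{k,i} - mean_i) · (x_{k,j} - mean_j), divisor n-1 = 4:
  S[X,X] = ((1.4)·(1.4) + (0.4)·(0.4) + (-2.6)·(-2.6) + (2.4)·(2.4) + (-1.6)·(-1.6)) / 4 = 17.2/4 = 4.3
  S[X,Y] = ((1.4)·(-0.6) + (0.4)·(-0.6) + (-2.6)·(-3.6) + (2.4)·(3.4) + (-1.6)·(1.4)) / 4 = 14.2/4 = 3.55
  S[Y,Y] = ((-0.6)·(-0.6) + (-0.6)·(-0.6) + (-3.6)·(-3.6) + (3.4)·(3.4) + (1.4)·(1.4)) / 4 = 27.2/4 = 6.8
  S = [[4.3, 3.55],
 [3.55, 6.8]].

Step 3 — invert S. det(S) = 4.3·6.8 - (3.55)² = 16.6375.
  S^{-1} = (1/det) · [[d, -b], [-b, a]] = [[0.4087, -0.2134],
 [-0.2134, 0.2585]].

Step 4 — quadratic form (x̄ - mu_0)^T · S^{-1} · (x̄ - mu_0):
  S^{-1} · (x̄ - mu_0) = (-0.4688, -0.1082),
  (x̄ - mu_0)^T · [...] = (-2.4)·(-0.4688) + (-2.4)·(-0.1082) = 1.3848.

Step 5 — scale by n: T² = 5 · 1.3848 = 6.9241.

T² ≈ 6.9241


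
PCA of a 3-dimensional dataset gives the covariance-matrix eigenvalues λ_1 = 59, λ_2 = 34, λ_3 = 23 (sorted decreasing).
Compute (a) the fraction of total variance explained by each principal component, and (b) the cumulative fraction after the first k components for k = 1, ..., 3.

Step 1 — total variance = trace(Sigma) = Σ λ_i = 59 + 34 + 23 = 116.

Step 2 — fraction explained by component i = λ_i / Σ λ:
  PC1: 59/116 = 0.5086
  PC2: 34/116 = 0.2931
  PC3: 23/116 = 0.1983

Step 3 — cumulative fraction after k components = (λ_1 + ... + λ_k) / Σ λ:
  k = 1: 59/116 = 0.5086
  k = 2: (59 + 34)/116 = 93/116 = 0.8017
  k = 3: (59 + 34 + 23)/116 = 116/116 = 1

Summary (fraction, with percent):

explained: PC1 0.5086 (50.86%), PC2 0.2931 (29.31%), PC3 0.1983 (19.83%);  cumulative: 0.5086, 0.8017, 1


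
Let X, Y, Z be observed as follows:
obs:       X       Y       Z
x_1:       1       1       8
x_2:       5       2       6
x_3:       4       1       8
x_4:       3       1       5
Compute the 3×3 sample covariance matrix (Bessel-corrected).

Step 1 — column means:
  mean(X) = (1 + 5 + 4 + 3) / 4 = 13/4 = 3.25
  mean(Y) = (1 + 2 + 1 + 1) / 4 = 5/4 = 1.25
  mean(Z) = (8 + 6 + 8 + 5) / 4 = 27/4 = 6.75

Step 2 — sample covariance S[i,j] = (1/(n-1)) · Σ_k (x_{k,i} - mean_i) · (x_{k,j} - mean_j), with n-1 = 3.
  S[X,X] = ((-2.25)·(-2.25) + (1.75)·(1.75) + (0.75)·(0.75) + (-0.25)·(-0.25)) / 3 = 8.75/3 = 2.9167
  S[X,Y] = ((-2.25)·(-0.25) + (1.75)·(0.75) + (0.75)·(-0.25) + (-0.25)·(-0.25)) / 3 = 1.75/3 = 0.5833
  S[X,Z] = ((-2.25)·(1.25) + (1.75)·(-0.75) + (0.75)·(1.25) + (-0.25)·(-1.75)) / 3 = -2.75/3 = -0.9167
  S[Y,Y] = ((-0.25)·(-0.25) + (0.75)·(0.75) + (-0.25)·(-0.25) + (-0.25)·(-0.25)) / 3 = 0.75/3 = 0.25
  S[Y,Z] = ((-0.25)·(1.25) + (0.75)·(-0.75) + (-0.25)·(1.25) + (-0.25)·(-1.75)) / 3 = -0.75/3 = -0.25
  S[Z,Z] = ((1.25)·(1.25) + (-0.75)·(-0.75) + (1.25)·(1.25) + (-1.75)·(-1.75)) / 3 = 6.75/3 = 2.25

S is symmetric (S[j,i] = S[i,j]). Assembling:

S = [[2.9167, 0.5833, -0.9167],
 [0.5833, 0.25, -0.25],
 [-0.9167, -0.25, 2.25]]


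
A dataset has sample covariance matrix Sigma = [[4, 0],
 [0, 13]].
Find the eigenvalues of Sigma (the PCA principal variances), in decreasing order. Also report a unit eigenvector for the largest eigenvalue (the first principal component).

Step 1 — characteristic polynomial of 2×2 Sigma:
  det(Sigma - λI) = λ² - trace · λ + det = 0.
  trace = 4 + 13 = 17, det = 4·13 - (0)² = 52.
Step 2 — discriminant:
  Δ = trace² - 4·det = 289 - 208 = 81.
Step 3 — eigenvalues:
  λ = (trace ± √Δ)/2 = (17 ± 9)/2,
  λ_1 = 13,  λ_2 = 4.

Step 4 — unit eigenvector for λ_1: Sigma is diagonal, so its eigenvectors are the coordinate axes. λ_1 = 13 is the diagonal entry on the second coordinate axis, hence
  v_1 = (0, 1) (||v_1|| = 1).

λ_1 = 13,  λ_2 = 4;  v_1 ≈ (0, 1)


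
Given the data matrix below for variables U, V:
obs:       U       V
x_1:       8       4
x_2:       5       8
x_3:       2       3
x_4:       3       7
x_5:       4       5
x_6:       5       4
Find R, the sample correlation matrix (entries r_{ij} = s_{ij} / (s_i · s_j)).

Step 1 — column means:
  mean(U) = (8 + 5 + 2 + 3 + 4 + 5) / 6 = 27/6 = 4.5
  mean(V) = (4 + 8 + 3 + 7 + 5 + 4) / 6 = 31/6 = 5.1667

Step 2 — sample variances and covariances s[i,j] = (1/(n-1)) · Σ_k (x_{k,i} - mean_i) · (x_{k,j} - mean_j), with n-1 = 5:
  s[U,U] = ((3.5)·(3.5) + (0.5)·(0.5) + (-2.5)·(-2.5) + (-1.5)·(-1.5) + (-0.5)·(-0.5) + (0.5)·(0.5)) / 5 = 21.5/5 = 4.3
  s[U,V] = ((3.5)·(-1.1667) + (0.5)·(2.8333) + (-2.5)·(-2.1667) + (-1.5)·(1.8333) + (-0.5)·(-0.1667) + (0.5)·(-1.1667)) / 5 = -0.5/5 = -0.1
  s[V,V] = ((-1.1667)·(-1.1667) + (2.8333)·(2.8333) + (-2.1667)·(-2.1667) + (1.8333)·(1.8333) + (-0.1667)·(-0.1667) + (-1.1667)·(-1.1667)) / 5 = 18.8333/5 = 3.7667
  Sample standard deviations s_i = √(s[i,i]):
  s(U) = √(4.3) = 2.0736
  s(V) = √(3.7667) = 1.9408

Step 3 — r_{ij} = s_{ij} / (s_i · s_j):
  r[U,U] = 1 (diagonal).
  r[U,V] = -0.1 / (2.0736 · 1.9408) = -0.1 / 4.0245 = -0.0248
  r[V,V] = 1 (diagonal).

R is symmetric with unit diagonal. Assembling:

R = [[1, -0.0248],
 [-0.0248, 1]]


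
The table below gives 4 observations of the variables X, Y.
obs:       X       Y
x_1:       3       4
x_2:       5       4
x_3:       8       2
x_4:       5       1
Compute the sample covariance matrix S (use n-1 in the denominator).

Step 1 — column means:
  mean(X) = (3 + 5 + 8 + 5) / 4 = 21/4 = 5.25
  mean(Y) = (4 + 4 + 2 + 1) / 4 = 11/4 = 2.75

Step 2 — sample covariance S[i,j] = (1/(n-1)) · Σ_k (x_{k,i} - mean_i) · (x_{k,j} - mean_j), with n-1 = 3.
  S[X,X] = ((-2.25)·(-2.25) + (-0.25)·(-0.25) + (2.75)·(2.75) + (-0.25)·(-0.25)) / 3 = 12.75/3 = 4.25
  S[X,Y] = ((-2.25)·(1.25) + (-0.25)·(1.25) + (2.75)·(-0.75) + (-0.25)·(-1.75)) / 3 = -4.75/3 = -1.5833
  S[Y,Y] = ((1.25)·(1.25) + (1.25)·(1.25) + (-0.75)·(-0.75) + (-1.75)·(-1.75)) / 3 = 6.75/3 = 2.25

S is symmetric (S[j,i] = S[i,j]). Assembling:

S = [[4.25, -1.5833],
 [-1.5833, 2.25]]


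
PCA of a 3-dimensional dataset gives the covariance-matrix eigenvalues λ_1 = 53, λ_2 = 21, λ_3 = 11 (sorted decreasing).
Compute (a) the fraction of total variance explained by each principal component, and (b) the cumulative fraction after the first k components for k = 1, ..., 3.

Step 1 — total variance = trace(Sigma) = Σ λ_i = 53 + 21 + 11 = 85.

Step 2 — fraction explained by component i = λ_i / Σ λ:
  PC1: 53/85 = 0.6235
  PC2: 21/85 = 0.2471
  PC3: 11/85 = 0.1294

Step 3 — cumulative fraction after k components = (λ_1 + ... + λ_k) / Σ λ:
  k = 1: 53/85 = 0.6235
  k = 2: (53 + 21)/85 = 74/85 = 0.8706
  k = 3: (53 + 21 + 11)/85 = 85/85 = 1

Summary (fraction, with percent):

explained: PC1 0.6235 (62.35%), PC2 0.2471 (24.71%), PC3 0.1294 (12.94%);  cumulative: 0.6235, 0.8706, 1


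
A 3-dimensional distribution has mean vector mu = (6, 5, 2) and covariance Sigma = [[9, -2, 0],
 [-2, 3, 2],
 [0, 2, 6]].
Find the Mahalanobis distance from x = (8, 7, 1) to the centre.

Step 1 — centre the observation: (x - mu) = (2, 2, -1).

Step 2 — invert Sigma (cofactor / det for 3×3, or solve directly):
  Sigma^{-1} = [[0.1373, 0.1176, -0.0392],
 [0.1176, 0.5294, -0.1765],
 [-0.0392, -0.1765, 0.2255]].

Step 3 — form the quadratic (x - mu)^T · Sigma^{-1} · (x - mu):
  Sigma^{-1} · (x - mu) = (0.549, 1.4706, -0.6569).
  (x - mu)^T · [Sigma^{-1} · (x - mu)] = (2)·(0.549) + (2)·(1.4706) + (-1)·(-0.6569) = 4.6961.

Step 4 — take square root: d = √(4.6961) ≈ 2.167.

d(x, mu) = √(4.6961) ≈ 2.167


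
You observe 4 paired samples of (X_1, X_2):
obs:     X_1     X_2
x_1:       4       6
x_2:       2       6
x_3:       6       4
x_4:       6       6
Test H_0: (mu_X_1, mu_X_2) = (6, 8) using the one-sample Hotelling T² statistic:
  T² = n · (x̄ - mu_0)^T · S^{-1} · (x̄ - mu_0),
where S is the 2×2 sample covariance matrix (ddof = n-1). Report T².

Step 1 — sample mean vector:
  mean(X_1) = (4 + 2 + 6 + 6) / 4 = 18/4 = 4.5
  mean(X_2) = (6 + 6 + 4 + 6) / 4 = 22/4 = 5.5
  x̄ = (4.5, 5.5),  deviation x̄ - mu_0 = (4.5, 5.5) - (6, 8) = (-1.5, -2.5).

Step 2 — sample covariance matrix, S[i,j] = (1/(n-1)) · Σ_k (x_{k,i} - mean_i) · (x_{k,j} - mean_j), divisor n-1 = 3:
  S[X_1,X_1] = ((-0.5)·(-0.5) + (-2.5)·(-2.5) + (1.5)·(1.5) + (1.5)·(1.5)) / 3 = 11/3 = 3.6667
  S[X_1,X_2] = ((-0.5)·(0.5) + (-2.5)·(0.5) + (1.5)·(-1.5) + (1.5)·(0.5)) / 3 = -3/3 = -1
  S[X_2,X_2] = ((0.5)·(0.5) + (0.5)·(0.5) + (-1.5)·(-1.5) + (0.5)·(0.5)) / 3 = 3/3 = 1
  S = [[3.6667, -1],
 [-1, 1]].

Step 3 — invert S. det(S) = 3.6667·1 - (-1)² = 2.6667.
  S^{-1} = (1/det) · [[d, -b], [-b, a]] = [[0.375, 0.375],
 [0.375, 1.375]].

Step 4 — quadratic form (x̄ - mu_0)^T · S^{-1} · (x̄ - mu_0):
  S^{-1} · (x̄ - mu_0) = (-1.5, -4),
  (x̄ - mu_0)^T · [...] = (-1.5)·(-1.5) + (-2.5)·(-4) = 12.25.

Step 5 — scale by n: T² = 4 · 12.25 = 49.

T² ≈ 49


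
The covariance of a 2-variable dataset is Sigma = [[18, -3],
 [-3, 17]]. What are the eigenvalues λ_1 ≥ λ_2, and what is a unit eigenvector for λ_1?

Step 1 — characteristic polynomial of 2×2 Sigma:
  det(Sigma - λI) = λ² - trace · λ + det = 0.
  trace = 18 + 17 = 35, det = 18·17 - (-3)² = 297.
Step 2 — discriminant:
  Δ = trace² - 4·det = 1225 - 1188 = 37.
Step 3 — eigenvalues:
  λ = (trace ± √Δ)/2 = (35 ± 6.0828)/2,
  λ_1 = 20.5414,  λ_2 = 14.4586.

Step 4 — unit eigenvector for λ_1: solve (Sigma - λ_1 I)v = 0. First row:
  (18 - 20.5414)·v_x + (-3)·v_y = 0, i.e. (-2.5414)·v_x + (-3)·v_y = 0,
  so v ∝ (b, λ_1 - a) = (-3, 2.5414); multiply by -1 so the first entry is positive: u = (3, -2.5414).
  ||u|| = √((3)² + (-2.5414)²) = √(15.4586) ≈ 3.9317,
  v_1 = u/||u|| ≈ (0.763, -0.6464) (||v_1|| = 1).

λ_1 = 20.5414,  λ_2 = 14.4586;  v_1 ≈ (0.763, -0.6464)


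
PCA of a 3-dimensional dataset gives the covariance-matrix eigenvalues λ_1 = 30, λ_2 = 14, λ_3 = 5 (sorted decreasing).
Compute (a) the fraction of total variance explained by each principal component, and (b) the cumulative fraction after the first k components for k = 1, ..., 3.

Step 1 — total variance = trace(Sigma) = Σ λ_i = 30 + 14 + 5 = 49.

Step 2 — fraction explained by component i = λ_i / Σ λ:
  PC1: 30/49 = 0.6122
  PC2: 14/49 = 0.2857
  PC3: 5/49 = 0.102

Step 3 — cumulative fraction after k components = (λ_1 + ... + λ_k) / Σ λ:
  k = 1: 30/49 = 0.6122
  k = 2: (30 + 14)/49 = 44/49 = 0.898
  k = 3: (30 + 14 + 5)/49 = 49/49 = 1

Summary (fraction, with percent):

explained: PC1 0.6122 (61.22%), PC2 0.2857 (28.57%), PC3 0.102 (10.2%);  cumulative: 0.6122, 0.898, 1


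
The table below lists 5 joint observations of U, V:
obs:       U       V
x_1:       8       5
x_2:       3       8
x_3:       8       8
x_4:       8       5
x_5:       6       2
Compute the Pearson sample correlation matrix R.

Step 1 — column means:
  mean(U) = (8 + 3 + 8 + 8 + 6) / 5 = 33/5 = 6.6
  mean(V) = (5 + 8 + 8 + 5 + 2) / 5 = 28/5 = 5.6

Step 2 — sample variances and covariances s[i,j] = (1/(n-1)) · Σ_k (x_{k,i} - mean_i) · (x_{k,j} - mean_j), with n-1 = 4:
  s[U,U] = ((1.4)·(1.4) + (-3.6)·(-3.6) + (1.4)·(1.4) + (1.4)·(1.4) + (-0.6)·(-0.6)) / 4 = 19.2/4 = 4.8
  s[U,V] = ((1.4)·(-0.6) + (-3.6)·(2.4) + (1.4)·(2.4) + (1.4)·(-0.6) + (-0.6)·(-3.6)) / 4 = -4.8/4 = -1.2
  s[V,V] = ((-0.6)·(-0.6) + (2.4)·(2.4) + (2.4)·(2.4) + (-0.6)·(-0.6) + (-3.6)·(-3.6)) / 4 = 25.2/4 = 6.3
  Sample standard deviations s_i = √(s[i,i]):
  s(U) = √(4.8) = 2.1909
  s(V) = √(6.3) = 2.51

Step 3 — r_{ij} = s_{ij} / (s_i · s_j):
  r[U,U] = 1 (diagonal).
  r[U,V] = -1.2 / (2.1909 · 2.51) = -1.2 / 5.4991 = -0.2182
  r[V,V] = 1 (diagonal).

R is symmetric with unit diagonal. Assembling:

R = [[1, -0.2182],
 [-0.2182, 1]]


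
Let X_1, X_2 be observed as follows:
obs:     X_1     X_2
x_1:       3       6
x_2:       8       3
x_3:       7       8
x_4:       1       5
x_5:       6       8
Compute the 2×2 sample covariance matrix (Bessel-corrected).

Step 1 — column means:
  mean(X_1) = (3 + 8 + 7 + 1 + 6) / 5 = 25/5 = 5
  mean(X_2) = (6 + 3 + 8 + 5 + 8) / 5 = 30/5 = 6

Step 2 — sample covariance S[i,j] = (1/(n-1)) · Σ_k (x_{k,i} - mean_i) · (x_{k,j} - mean_j), with n-1 = 4.
  S[X_1,X_1] = ((-2)·(-2) + (3)·(3) + (2)·(2) + (-4)·(-4) + (1)·(1)) / 4 = 34/4 = 8.5
  S[X_1,X_2] = ((-2)·(0) + (3)·(-3) + (2)·(2) + (-4)·(-1) + (1)·(2)) / 4 = 1/4 = 0.25
  S[X_2,X_2] = ((0)·(0) + (-3)·(-3) + (2)·(2) + (-1)·(-1) + (2)·(2)) / 4 = 18/4 = 4.5

S is symmetric (S[j,i] = S[i,j]). Assembling:

S = [[8.5, 0.25],
 [0.25, 4.5]]


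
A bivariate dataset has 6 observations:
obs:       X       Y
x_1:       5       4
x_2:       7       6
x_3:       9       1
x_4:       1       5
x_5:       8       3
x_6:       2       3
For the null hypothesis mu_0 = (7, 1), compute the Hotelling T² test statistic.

Step 1 — sample mean vector:
  mean(X) = (5 + 7 + 9 + 1 + 8 + 2) / 6 = 32/6 = 5.3333
  mean(Y) = (4 + 6 + 1 + 5 + 3 + 3) / 6 = 22/6 = 3.6667
  x̄ = (5.3333, 3.6667),  deviation x̄ - mu_0 = (5.3333, 3.6667) - (7, 1) = (-1.6667, 2.6667).

Step 2 — sample covariance matrix, S[i,j] = (1/(n-1)) · Σ_k (x_{k,i} - mean_i) · (x_{k,j} - mean_j), divisor n-1 = 5:
  S[X,X] = ((-0.3333)·(-0.3333) + (1.6667)·(1.6667) + (3.6667)·(3.6667) + (-4.3333)·(-4.3333) + (2.6667)·(2.6667) + (-3.3333)·(-3.3333)) / 5 = 53.3333/5 = 10.6667
  S[X,Y] = ((-0.3333)·(0.3333) + (1.6667)·(2.3333) + (3.6667)·(-2.6667) + (-4.3333)·(1.3333) + (2.6667)·(-0.6667) + (-3.3333)·(-0.6667)) / 5 = -11.3333/5 = -2.2667
  S[Y,Y] = ((0.3333)·(0.3333) + (2.3333)·(2.3333) + (-2.6667)·(-2.6667) + (1.3333)·(1.3333) + (-0.6667)·(-0.6667) + (-0.6667)·(-0.6667)) / 5 = 15.3333/5 = 3.0667
  S = [[10.6667, -2.2667],
 [-2.2667, 3.0667]].

Step 3 — invert S. det(S) = 10.6667·3.0667 - (-2.2667)² = 27.5733.
  S^{-1} = (1/det) · [[d, -b], [-b, a]] = [[0.1112, 0.0822],
 [0.0822, 0.3868]].

Step 4 — quadratic form (x̄ - mu_0)^T · S^{-1} · (x̄ - mu_0):
  S^{-1} · (x̄ - mu_0) = (0.0338, 0.8946),
  (x̄ - mu_0)^T · [...] = (-1.6667)·(0.0338) + (2.6667)·(0.8946) = 2.3291.

Step 5 — scale by n: T² = 6 · 2.3291 = 13.9749.

T² ≈ 13.9749


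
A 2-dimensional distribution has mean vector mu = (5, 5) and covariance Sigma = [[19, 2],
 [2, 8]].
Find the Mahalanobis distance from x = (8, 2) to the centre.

Step 1 — centre the observation: (x - mu) = (3, -3).

Step 2 — invert Sigma. det(Sigma) = 19·8 - (2)² = 148.
  Sigma^{-1} = (1/det) · [[d, -b], [-b, a]] = [[0.0541, -0.0135],
 [-0.0135, 0.1284]].

Step 3 — form the quadratic (x - mu)^T · Sigma^{-1} · (x - mu):
  Sigma^{-1} · (x - mu) = (0.2027, -0.4257).
  (x - mu)^T · [Sigma^{-1} · (x - mu)] = (3)·(0.2027) + (-3)·(-0.4257) = 1.8851.

Step 4 — take square root: d = √(1.8851) ≈ 1.373.

d(x, mu) = √(1.8851) ≈ 1.373


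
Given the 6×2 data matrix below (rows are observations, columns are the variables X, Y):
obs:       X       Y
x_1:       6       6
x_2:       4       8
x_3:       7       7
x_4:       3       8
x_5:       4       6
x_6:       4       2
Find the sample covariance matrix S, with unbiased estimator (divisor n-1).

Step 1 — column means:
  mean(X) = (6 + 4 + 7 + 3 + 4 + 4) / 6 = 28/6 = 4.6667
  mean(Y) = (6 + 8 + 7 + 8 + 6 + 2) / 6 = 37/6 = 6.1667

Step 2 — sample covariance S[i,j] = (1/(n-1)) · Σ_k (x_{k,i} - mean_i) · (x_{k,j} - mean_j), with n-1 = 5.
  S[X,X] = ((1.3333)·(1.3333) + (-0.6667)·(-0.6667) + (2.3333)·(2.3333) + (-1.6667)·(-1.6667) + (-0.6667)·(-0.6667) + (-0.6667)·(-0.6667)) / 5 = 11.3333/5 = 2.2667
  S[X,Y] = ((1.3333)·(-0.1667) + (-0.6667)·(1.8333) + (2.3333)·(0.8333) + (-1.6667)·(1.8333) + (-0.6667)·(-0.1667) + (-0.6667)·(-4.1667)) / 5 = 0.3333/5 = 0.0667
  S[Y,Y] = ((-0.1667)·(-0.1667) + (1.8333)·(1.8333) + (0.8333)·(0.8333) + (1.8333)·(1.8333) + (-0.1667)·(-0.1667) + (-4.1667)·(-4.1667)) / 5 = 24.8333/5 = 4.9667

S is symmetric (S[j,i] = S[i,j]). Assembling:

S = [[2.2667, 0.0667],
 [0.0667, 4.9667]]


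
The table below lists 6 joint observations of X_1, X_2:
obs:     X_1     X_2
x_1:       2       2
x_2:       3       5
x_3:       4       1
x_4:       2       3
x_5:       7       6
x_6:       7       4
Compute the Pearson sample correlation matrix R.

Step 1 — column means:
  mean(X_1) = (2 + 3 + 4 + 2 + 7 + 7) / 6 = 25/6 = 4.1667
  mean(X_2) = (2 + 5 + 1 + 3 + 6 + 4) / 6 = 21/6 = 3.5

Step 2 — sample variances and covariances s[i,j] = (1/(n-1)) · Σ_k (x_{k,i} - mean_i) · (x_{k,j} - mean_j), with n-1 = 5:
  s[X_1,X_1] = ((-2.1667)·(-2.1667) + (-1.1667)·(-1.1667) + (-0.1667)·(-0.1667) + (-2.1667)·(-2.1667) + (2.8333)·(2.8333) + (2.8333)·(2.8333)) / 5 = 26.8333/5 = 5.3667
  s[X_1,X_2] = ((-2.1667)·(-1.5) + (-1.1667)·(1.5) + (-0.1667)·(-2.5) + (-2.1667)·(-0.5) + (2.8333)·(2.5) + (2.8333)·(0.5)) / 5 = 11.5/5 = 2.3
  s[X_2,X_2] = ((-1.5)·(-1.5) + (1.5)·(1.5) + (-2.5)·(-2.5) + (-0.5)·(-0.5) + (2.5)·(2.5) + (0.5)·(0.5)) / 5 = 17.5/5 = 3.5
  Sample standard deviations s_i = √(s[i,i]):
  s(X_1) = √(5.3667) = 2.3166
  s(X_2) = √(3.5) = 1.8708

Step 3 — r_{ij} = s_{ij} / (s_i · s_j):
  r[X_1,X_1] = 1 (diagonal).
  r[X_1,X_2] = 2.3 / (2.3166 · 1.8708) = 2.3 / 4.334 = 0.5307
  r[X_2,X_2] = 1 (diagonal).

R is symmetric with unit diagonal. Assembling:

R = [[1, 0.5307],
 [0.5307, 1]]


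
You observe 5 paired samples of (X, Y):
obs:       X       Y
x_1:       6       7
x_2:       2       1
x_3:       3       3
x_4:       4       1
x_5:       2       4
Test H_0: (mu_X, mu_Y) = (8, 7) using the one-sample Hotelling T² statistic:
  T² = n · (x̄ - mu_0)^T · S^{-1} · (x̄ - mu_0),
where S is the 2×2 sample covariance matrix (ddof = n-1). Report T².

Step 1 — sample mean vector:
  mean(X) = (6 + 2 + 3 + 4 + 2) / 5 = 17/5 = 3.4
  mean(Y) = (7 + 1 + 3 + 1 + 4) / 5 = 16/5 = 3.2
  x̄ = (3.4, 3.2),  deviation x̄ - mu_0 = (3.4, 3.2) - (8, 7) = (-4.6, -3.8).

Step 2 — sample covariance matrix, S[i,j] = (1/(n-1)) · Σ_k (x_{k,i} - mean_i) · (x_{k,j} - mean_j), divisor n-1 = 4:
  S[X,X] = ((2.6)·(2.6) + (-1.4)·(-1.4) + (-0.4)·(-0.4) + (0.6)·(0.6) + (-1.4)·(-1.4)) / 4 = 11.2/4 = 2.8
  S[X,Y] = ((2.6)·(3.8) + (-1.4)·(-2.2) + (-0.4)·(-0.2) + (0.6)·(-2.2) + (-1.4)·(0.8)) / 4 = 10.6/4 = 2.65
  S[Y,Y] = ((3.8)·(3.8) + (-2.2)·(-2.2) + (-0.2)·(-0.2) + (-2.2)·(-2.2) + (0.8)·(0.8)) / 4 = 24.8/4 = 6.2
  S = [[2.8, 2.65],
 [2.65, 6.2]].

Step 3 — invert S. det(S) = 2.8·6.2 - (2.65)² = 10.3375.
  S^{-1} = (1/det) · [[d, -b], [-b, a]] = [[0.5998, -0.2563],
 [-0.2563, 0.2709]].

Step 4 — quadratic form (x̄ - mu_0)^T · S^{-1} · (x̄ - mu_0):
  S^{-1} · (x̄ - mu_0) = (-1.7848, 0.1499),
  (x̄ - mu_0)^T · [...] = (-4.6)·(-1.7848) + (-3.8)·(0.1499) = 7.6401.

Step 5 — scale by n: T² = 5 · 7.6401 = 38.2007.

T² ≈ 38.2007


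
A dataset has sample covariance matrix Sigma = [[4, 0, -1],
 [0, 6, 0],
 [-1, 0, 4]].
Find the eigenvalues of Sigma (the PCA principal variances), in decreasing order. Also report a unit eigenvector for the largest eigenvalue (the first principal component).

Step 1 — characteristic polynomial p(λ) = det(λI - Sigma) = λ³ - tr·λ² + c_1·λ - det, where tr = trace, c_1 = sum of the principal 2×2 minors, det = det(Sigma):
  tr = 4 + 6 + 4 = 14,
  c_1 = (4·6 - (0)²) + (4·4 - (-1)²) + (6·4 - (0)²) = 24 + 15 + 24 = 63,
  det = 4·(6·4 - (0)²) - (0)·((0)·4 - (0)·(-1)) + (-1)·((0)·(0) - 6·(-1)) = 4·(24) - (0)·(0) + (-1)·(6) = 90.
  So p(λ) = λ³ - 14λ² + 63λ - 90.
Step 2 — look for an integer root (rational root theorem: any rational root is an integer divisor of 90). Testing λ = 3:
  p(3) = 27 - 126 + 189 - 90 = 0  ✓
  Dividing out (λ - 3): p(λ) = (λ - 3)(λ² - 11λ + 30).
Step 3 — remaining eigenvalues from the quadratic λ² - 11λ + 30 = 0:
  Δ = 11² - 4·30 = 121 - 120 = 1,  λ = (11 ± √1)/2 = (11 ± 1)/2 = 6 or 5.
  Sorted: λ_1 = 6,  λ_2 = 5,  λ_3 = 3  (check: sum = 14 = tr ✓).

Step 4 — unit eigenvector for λ_1 = 6: v spans the null space of (Sigma - λ_1 I), whose rows are
  r_1 = (-2, 0, -1),  r_2 = (0, 0, 0),  r_3 = (-1, 0, -2).
  v is orthogonal to every row, so take v ∝ r_1 × r_3 = ((0)·(-2) - (-1)·(0), (-1)·(-1) - (-2)·(-2), (-2)·(0) - (0)·(-1)) = (0, -3, 0).
  Rescale (divide by 3; multiply by -1 so the first nonzero entry is positive): u = (0, 1, 0).
  ||u|| = √((0)² + (1)² + (0)²) = √(1) = 1,  v_1 = u/||u|| ≈ (0, 1, 0) (||v_1|| = 1).

λ_1 = 6,  λ_2 = 5,  λ_3 = 3;  v_1 ≈ (0, 1, 0)


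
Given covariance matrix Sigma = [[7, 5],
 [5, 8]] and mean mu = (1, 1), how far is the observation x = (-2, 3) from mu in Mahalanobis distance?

Step 1 — centre the observation: (x - mu) = (-3, 2).

Step 2 — invert Sigma. det(Sigma) = 7·8 - (5)² = 31.
  Sigma^{-1} = (1/det) · [[d, -b], [-b, a]] = [[0.2581, -0.1613],
 [-0.1613, 0.2258]].

Step 3 — form the quadratic (x - mu)^T · Sigma^{-1} · (x - mu):
  Sigma^{-1} · (x - mu) = (-1.0968, 0.9355).
  (x - mu)^T · [Sigma^{-1} · (x - mu)] = (-3)·(-1.0968) + (2)·(0.9355) = 5.1613.

Step 4 — take square root: d = √(5.1613) ≈ 2.2718.

d(x, mu) = √(5.1613) ≈ 2.2718


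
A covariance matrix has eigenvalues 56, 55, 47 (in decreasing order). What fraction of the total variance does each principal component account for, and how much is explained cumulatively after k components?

Step 1 — total variance = trace(Sigma) = Σ λ_i = 56 + 55 + 47 = 158.

Step 2 — fraction explained by component i = λ_i / Σ λ:
  PC1: 56/158 = 0.3544
  PC2: 55/158 = 0.3481
  PC3: 47/158 = 0.2975

Step 3 — cumulative fraction after k components = (λ_1 + ... + λ_k) / Σ λ:
  k = 1: 56/158 = 0.3544
  k = 2: (56 + 55)/158 = 111/158 = 0.7025
  k = 3: (56 + 55 + 47)/158 = 158/158 = 1

Summary (fraction, with percent):

explained: PC1 0.3544 (35.44%), PC2 0.3481 (34.81%), PC3 0.2975 (29.75%);  cumulative: 0.3544, 0.7025, 1


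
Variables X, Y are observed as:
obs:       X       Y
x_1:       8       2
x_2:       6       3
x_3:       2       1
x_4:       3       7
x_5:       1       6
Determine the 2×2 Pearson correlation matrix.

Step 1 — column means:
  mean(X) = (8 + 6 + 2 + 3 + 1) / 5 = 20/5 = 4
  mean(Y) = (2 + 3 + 1 + 7 + 6) / 5 = 19/5 = 3.8

Step 2 — sample variances and covariances s[i,j] = (1/(n-1)) · Σ_k (x_{k,i} - mean_i) · (x_{k,j} - mean_j), with n-1 = 4:
  s[X,X] = ((4)·(4) + (2)·(2) + (-2)·(-2) + (-1)·(-1) + (-3)·(-3)) / 4 = 34/4 = 8.5
  s[X,Y] = ((4)·(-1.8) + (2)·(-0.8) + (-2)·(-2.8) + (-1)·(3.2) + (-3)·(2.2)) / 4 = -13/4 = -3.25
  s[Y,Y] = ((-1.8)·(-1.8) + (-0.8)·(-0.8) + (-2.8)·(-2.8) + (3.2)·(3.2) + (2.2)·(2.2)) / 4 = 26.8/4 = 6.7
  Sample standard deviations s_i = √(s[i,i]):
  s(X) = √(8.5) = 2.9155
  s(Y) = √(6.7) = 2.5884

Step 3 — r_{ij} = s_{ij} / (s_i · s_j):
  r[X,X] = 1 (diagonal).
  r[X,Y] = -3.25 / (2.9155 · 2.5884) = -3.25 / 7.5465 = -0.4307
  r[Y,Y] = 1 (diagonal).

R is symmetric with unit diagonal. Assembling:

R = [[1, -0.4307],
 [-0.4307, 1]]


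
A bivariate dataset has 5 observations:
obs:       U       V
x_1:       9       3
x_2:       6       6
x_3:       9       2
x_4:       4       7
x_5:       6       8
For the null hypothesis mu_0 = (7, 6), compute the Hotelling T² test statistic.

Step 1 — sample mean vector:
  mean(U) = (9 + 6 + 9 + 4 + 6) / 5 = 34/5 = 6.8
  mean(V) = (3 + 6 + 2 + 7 + 8) / 5 = 26/5 = 5.2
  x̄ = (6.8, 5.2),  deviation x̄ - mu_0 = (6.8, 5.2) - (7, 6) = (-0.2, -0.8).

Step 2 — sample covariance matrix, S[i,j] = (1/(n-1)) · Σ_k (x_{k,i} - mean_i) · (x_{k,j} - mean_j), divisor n-1 = 4:
  S[U,U] = ((2.2)·(2.2) + (-0.8)·(-0.8) + (2.2)·(2.2) + (-2.8)·(-2.8) + (-0.8)·(-0.8)) / 4 = 18.8/4 = 4.7
  S[U,V] = ((2.2)·(-2.2) + (-0.8)·(0.8) + (2.2)·(-3.2) + (-2.8)·(1.8) + (-0.8)·(2.8)) / 4 = -19.8/4 = -4.95
  S[V,V] = ((-2.2)·(-2.2) + (0.8)·(0.8) + (-3.2)·(-3.2) + (1.8)·(1.8) + (2.8)·(2.8)) / 4 = 26.8/4 = 6.7
  S = [[4.7, -4.95],
 [-4.95, 6.7]].

Step 3 — invert S. det(S) = 4.7·6.7 - (-4.95)² = 6.9875.
  S^{-1} = (1/det) · [[d, -b], [-b, a]] = [[0.9589, 0.7084],
 [0.7084, 0.6726]].

Step 4 — quadratic form (x̄ - mu_0)^T · S^{-1} · (x̄ - mu_0):
  S^{-1} · (x̄ - mu_0) = (-0.7585, -0.6798),
  (x̄ - mu_0)^T · [...] = (-0.2)·(-0.7585) + (-0.8)·(-0.6798) = 0.6955.

Step 5 — scale by n: T² = 5 · 0.6955 = 3.4776.

T² ≈ 3.4776


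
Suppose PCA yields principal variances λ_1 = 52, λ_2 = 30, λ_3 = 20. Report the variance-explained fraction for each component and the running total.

Step 1 — total variance = trace(Sigma) = Σ λ_i = 52 + 30 + 20 = 102.

Step 2 — fraction explained by component i = λ_i / Σ λ:
  PC1: 52/102 = 0.5098
  PC2: 30/102 = 0.2941
  PC3: 20/102 = 0.1961

Step 3 — cumulative fraction after k components = (λ_1 + ... + λ_k) / Σ λ:
  k = 1: 52/102 = 0.5098
  k = 2: (52 + 30)/102 = 82/102 = 0.8039
  k = 3: (52 + 30 + 20)/102 = 102/102 = 1

Summary (fraction, with percent):

explained: PC1 0.5098 (50.98%), PC2 0.2941 (29.41%), PC3 0.1961 (19.61%);  cumulative: 0.5098, 0.8039, 1


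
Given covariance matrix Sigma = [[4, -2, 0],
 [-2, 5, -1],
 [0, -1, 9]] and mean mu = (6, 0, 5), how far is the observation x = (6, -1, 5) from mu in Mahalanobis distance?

Step 1 — centre the observation: (x - mu) = (0, -1, 0).

Step 2 — invert Sigma (cofactor / det for 3×3, or solve directly):
  Sigma^{-1} = [[0.3143, 0.1286, 0.0143],
 [0.1286, 0.2571, 0.0286],
 [0.0143, 0.0286, 0.1143]].

Step 3 — form the quadratic (x - mu)^T · Sigma^{-1} · (x - mu):
  Sigma^{-1} · (x - mu) = (-0.1286, -0.2571, -0.0286).
  (x - mu)^T · [Sigma^{-1} · (x - mu)] = (0)·(-0.1286) + (-1)·(-0.2571) + (0)·(-0.0286) = 0.2571.

Step 4 — take square root: d = √(0.2571) ≈ 0.5071.

d(x, mu) = √(0.2571) ≈ 0.5071


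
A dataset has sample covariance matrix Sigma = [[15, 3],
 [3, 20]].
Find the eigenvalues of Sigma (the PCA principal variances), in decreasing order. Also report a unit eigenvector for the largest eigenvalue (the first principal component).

Step 1 — characteristic polynomial of 2×2 Sigma:
  det(Sigma - λI) = λ² - trace · λ + det = 0.
  trace = 15 + 20 = 35, det = 15·20 - (3)² = 291.
Step 2 — discriminant:
  Δ = trace² - 4·det = 1225 - 1164 = 61.
Step 3 — eigenvalues:
  λ = (trace ± √Δ)/2 = (35 ± 7.8102)/2,
  λ_1 = 21.4051,  λ_2 = 13.5949.

Step 4 — unit eigenvector for λ_1: solve (Sigma - λ_1 I)v = 0. First row:
  (15 - 21.4051)·v_x + (3)·v_y = 0, i.e. (-6.4051)·v_x + (3)·v_y = 0,
  so v ∝ (b, λ_1 - a) = (3, 6.4051) = u.
  ||u|| = √((3)² + (6.4051)²) = √(50.0256) ≈ 7.0729,
  v_1 = u/||u|| ≈ (0.4242, 0.9056) (||v_1|| = 1).

λ_1 = 21.4051,  λ_2 = 13.5949;  v_1 ≈ (0.4242, 0.9056)


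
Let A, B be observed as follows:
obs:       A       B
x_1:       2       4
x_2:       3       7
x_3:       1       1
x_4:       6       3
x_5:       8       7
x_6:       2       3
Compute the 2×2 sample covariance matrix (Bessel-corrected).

Step 1 — column means:
  mean(A) = (2 + 3 + 1 + 6 + 8 + 2) / 6 = 22/6 = 3.6667
  mean(B) = (4 + 7 + 1 + 3 + 7 + 3) / 6 = 25/6 = 4.1667

Step 2 — sample covariance S[i,j] = (1/(n-1)) · Σ_k (x_{k,i} - mean_i) · (x_{k,j} - mean_j), with n-1 = 5.
  S[A,A] = ((-1.6667)·(-1.6667) + (-0.6667)·(-0.6667) + (-2.6667)·(-2.6667) + (2.3333)·(2.3333) + (4.3333)·(4.3333) + (-1.6667)·(-1.6667)) / 5 = 37.3333/5 = 7.4667
  S[A,B] = ((-1.6667)·(-0.1667) + (-0.6667)·(2.8333) + (-2.6667)·(-3.1667) + (2.3333)·(-1.1667) + (4.3333)·(2.8333) + (-1.6667)·(-1.1667)) / 5 = 18.3333/5 = 3.6667
  S[B,B] = ((-0.1667)·(-0.1667) + (2.8333)·(2.8333) + (-3.1667)·(-3.1667) + (-1.1667)·(-1.1667) + (2.8333)·(2.8333) + (-1.1667)·(-1.1667)) / 5 = 28.8333/5 = 5.7667

S is symmetric (S[j,i] = S[i,j]). Assembling:

S = [[7.4667, 3.6667],
 [3.6667, 5.7667]]


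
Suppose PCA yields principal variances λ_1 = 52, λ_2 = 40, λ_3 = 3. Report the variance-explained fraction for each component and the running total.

Step 1 — total variance = trace(Sigma) = Σ λ_i = 52 + 40 + 3 = 95.

Step 2 — fraction explained by component i = λ_i / Σ λ:
  PC1: 52/95 = 0.5474
  PC2: 40/95 = 0.4211
  PC3: 3/95 = 0.0316

Step 3 — cumulative fraction after k components = (λ_1 + ... + λ_k) / Σ λ:
  k = 1: 52/95 = 0.5474
  k = 2: (52 + 40)/95 = 92/95 = 0.9684
  k = 3: (52 + 40 + 3)/95 = 95/95 = 1

Summary (fraction, with percent):

explained: PC1 0.5474 (54.74%), PC2 0.4211 (42.11%), PC3 0.0316 (3.16%);  cumulative: 0.5474, 0.9684, 1


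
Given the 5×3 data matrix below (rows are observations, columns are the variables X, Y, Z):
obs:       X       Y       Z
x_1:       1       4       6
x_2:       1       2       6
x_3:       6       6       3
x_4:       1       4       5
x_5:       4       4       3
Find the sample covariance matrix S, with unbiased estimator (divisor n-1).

Step 1 — column means:
  mean(X) = (1 + 1 + 6 + 1 + 4) / 5 = 13/5 = 2.6
  mean(Y) = (4 + 2 + 6 + 4 + 4) / 5 = 20/5 = 4
  mean(Z) = (6 + 6 + 3 + 5 + 3) / 5 = 23/5 = 4.6

Step 2 — sample covariance S[i,j] = (1/(n-1)) · Σ_k (x_{k,i} - mean_i) · (x_{k,j} - mean_j), with n-1 = 4.
  S[X,X] = ((-1.6)·(-1.6) + (-1.6)·(-1.6) + (3.4)·(3.4) + (-1.6)·(-1.6) + (1.4)·(1.4)) / 4 = 21.2/4 = 5.3
  S[X,Y] = ((-1.6)·(0) + (-1.6)·(-2) + (3.4)·(2) + (-1.6)·(0) + (1.4)·(0)) / 4 = 10/4 = 2.5
  S[X,Z] = ((-1.6)·(1.4) + (-1.6)·(1.4) + (3.4)·(-1.6) + (-1.6)·(0.4) + (1.4)·(-1.6)) / 4 = -12.8/4 = -3.2
  S[Y,Y] = ((0)·(0) + (-2)·(-2) + (2)·(2) + (0)·(0) + (0)·(0)) / 4 = 8/4 = 2
  S[Y,Z] = ((0)·(1.4) + (-2)·(1.4) + (2)·(-1.6) + (0)·(0.4) + (0)·(-1.6)) / 4 = -6/4 = -1.5
  S[Z,Z] = ((1.4)·(1.4) + (1.4)·(1.4) + (-1.6)·(-1.6) + (0.4)·(0.4) + (-1.6)·(-1.6)) / 4 = 9.2/4 = 2.3

S is symmetric (S[j,i] = S[i,j]). Assembling:

S = [[5.3, 2.5, -3.2],
 [2.5, 2, -1.5],
 [-3.2, -1.5, 2.3]]


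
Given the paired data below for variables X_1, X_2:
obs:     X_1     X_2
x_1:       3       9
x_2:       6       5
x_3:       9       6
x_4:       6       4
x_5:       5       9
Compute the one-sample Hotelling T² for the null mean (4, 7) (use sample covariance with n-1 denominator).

Step 1 — sample mean vector:
  mean(X_1) = (3 + 6 + 9 + 6 + 5) / 5 = 29/5 = 5.8
  mean(X_2) = (9 + 5 + 6 + 4 + 9) / 5 = 33/5 = 6.6
  x̄ = (5.8, 6.6),  deviation x̄ - mu_0 = (5.8, 6.6) - (4, 7) = (1.8, -0.4).

Step 2 — sample covariance matrix, S[i,j] = (1/(n-1)) · Σ_k (x_{k,i} - mean_i) · (x_{k,j} - mean_j), divisor n-1 = 4:
  S[X_1,X_1] = ((-2.8)·(-2.8) + (0.2)·(0.2) + (3.2)·(3.2) + (0.2)·(0.2) + (-0.8)·(-0.8)) / 4 = 18.8/4 = 4.7
  S[X_1,X_2] = ((-2.8)·(2.4) + (0.2)·(-1.6) + (3.2)·(-0.6) + (0.2)·(-2.6) + (-0.8)·(2.4)) / 4 = -11.4/4 = -2.85
  S[X_2,X_2] = ((2.4)·(2.4) + (-1.6)·(-1.6) + (-0.6)·(-0.6) + (-2.6)·(-2.6) + (2.4)·(2.4)) / 4 = 21.2/4 = 5.3
  S = [[4.7, -2.85],
 [-2.85, 5.3]].

Step 3 — invert S. det(S) = 4.7·5.3 - (-2.85)² = 16.7875.
  S^{-1} = (1/det) · [[d, -b], [-b, a]] = [[0.3157, 0.1698],
 [0.1698, 0.28]].

Step 4 — quadratic form (x̄ - mu_0)^T · S^{-1} · (x̄ - mu_0):
  S^{-1} · (x̄ - mu_0) = (0.5004, 0.1936),
  (x̄ - mu_0)^T · [...] = (1.8)·(0.5004) + (-0.4)·(0.1936) = 0.8232.

Step 5 — scale by n: T² = 5 · 0.8232 = 4.1162.

T² ≈ 4.1162


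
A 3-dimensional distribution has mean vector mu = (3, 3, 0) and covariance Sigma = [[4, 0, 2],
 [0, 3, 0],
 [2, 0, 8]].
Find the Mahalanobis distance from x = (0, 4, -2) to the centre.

Step 1 — centre the observation: (x - mu) = (-3, 1, -2).

Step 2 — invert Sigma (cofactor / det for 3×3, or solve directly):
  Sigma^{-1} = [[0.2857, 0, -0.0714],
 [0, 0.3333, 0],
 [-0.0714, 0, 0.1429]].

Step 3 — form the quadratic (x - mu)^T · Sigma^{-1} · (x - mu):
  Sigma^{-1} · (x - mu) = (-0.7143, 0.3333, -0.0714).
  (x - mu)^T · [Sigma^{-1} · (x - mu)] = (-3)·(-0.7143) + (1)·(0.3333) + (-2)·(-0.0714) = 2.619.

Step 4 — take square root: d = √(2.619) ≈ 1.6183.

d(x, mu) = √(2.619) ≈ 1.6183


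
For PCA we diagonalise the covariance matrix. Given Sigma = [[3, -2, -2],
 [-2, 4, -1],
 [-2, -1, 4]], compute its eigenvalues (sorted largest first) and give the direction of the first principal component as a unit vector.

Step 1 — characteristic polynomial p(λ) = det(λI - Sigma) = λ³ - tr·λ² + c_1·λ - det, where tr = trace, c_1 = sum of the principal 2×2 minors, det = det(Sigma):
  tr = 3 + 4 + 4 = 11,
  c_1 = (3·4 - (-2)²) + (3·4 - (-2)²) + (4·4 - (-1)²) = 8 + 8 + 15 = 31,
  det = 3·(4·4 - (-1)²) - (-2)·((-2)·4 - (-1)·(-2)) + (-2)·((-2)·(-1) - 4·(-2)) = 3·(15) - (-2)·(-10) + (-2)·(10) = 5.
  So p(λ) = λ³ - 11λ² + 31λ - 5.
Step 2 — look for an integer root (rational root theorem: any rational root is an integer divisor of 5). Testing λ = 5:
  p(5) = 125 - 275 + 155 - 5 = 0  ✓
  Dividing out (λ - 5): p(λ) = (λ - 5)(λ² - 6λ + 1).
Step 3 — remaining eigenvalues from the quadratic λ² - 6λ + 1 = 0:
  Δ = 6² - 4·1 = 36 - 4 = 32,  λ = (6 ± √32)/2 = (6 ± 5.6569)/2 ≈ 5.8284 or 0.1716.
  Sorted: λ_1 = 5.8284,  λ_2 = 5,  λ_3 = 0.1716  (check: sum = 11 = tr ✓).

Step 4 — unit eigenvector for λ_1 ≈ 5.8284: v spans the null space of (Sigma - λ_1 I), whose rows are
  r_1 = (-2.8284, -2, -2),  r_2 = (-2, -1.8284, -1),  r_3 = (-2, -1, -1.8284).
  v is orthogonal to every row, so take v ∝ r_1 × r_2 = ((-2)·(-1) - (-2)·(-1.8284), (-2)·(-2) - (-2.8284)·(-1), (-2.8284)·(-1.8284) - (-2)·(-2)) ≈ (-1.6569, 1.1716, 1.1716).
  Rescale (multiply by -1 so the first nonzero entry is positive): u = (1.6569, -1.1716, -1.1716).
  ||u|| = √((1.6569)² + (-1.1716)² + (-1.1716)²) = √(5.4903) ≈ 2.3431,  v_1 = u/||u|| ≈ (0.7071, -0.5, -0.5) (||v_1|| = 1).

λ_1 = 5.8284,  λ_2 = 5,  λ_3 = 0.1716;  v_1 ≈ (0.7071, -0.5, -0.5)
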